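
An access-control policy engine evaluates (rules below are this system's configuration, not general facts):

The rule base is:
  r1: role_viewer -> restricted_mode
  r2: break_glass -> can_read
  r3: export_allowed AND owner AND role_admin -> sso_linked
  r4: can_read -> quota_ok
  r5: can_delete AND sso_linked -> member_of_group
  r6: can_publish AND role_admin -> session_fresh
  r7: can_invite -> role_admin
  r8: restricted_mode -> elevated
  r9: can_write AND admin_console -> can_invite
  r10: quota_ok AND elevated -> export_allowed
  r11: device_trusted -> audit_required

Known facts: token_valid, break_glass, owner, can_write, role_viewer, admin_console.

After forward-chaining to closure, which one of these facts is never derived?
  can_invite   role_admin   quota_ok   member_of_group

Round 1 fires r1, r2, r9, giving restricted_mode, can_read, can_invite.
Round 2 fires r4, r7, r8, giving quota_ok, role_admin, elevated.
Round 3 fires r10, giving export_allowed.
Round 4 fires r3, giving sso_linked.
Derived: can_invite (round 1), quota_ok (round 2), role_admin (round 2). member_of_group never appears in any round.

member_of_group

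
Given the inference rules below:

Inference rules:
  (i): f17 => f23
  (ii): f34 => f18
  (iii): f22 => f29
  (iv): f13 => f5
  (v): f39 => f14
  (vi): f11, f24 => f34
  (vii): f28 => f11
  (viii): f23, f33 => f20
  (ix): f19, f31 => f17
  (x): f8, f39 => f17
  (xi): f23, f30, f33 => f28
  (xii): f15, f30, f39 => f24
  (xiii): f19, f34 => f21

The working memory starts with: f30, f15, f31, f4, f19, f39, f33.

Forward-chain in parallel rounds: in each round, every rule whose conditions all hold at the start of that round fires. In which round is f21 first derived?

Round 1 fires (v), (ix), (xii), giving f14, f17, f24.
Round 2 fires (i), giving f23.
Round 3 fires (viii), (xi), giving f20, f28.
Round 4 fires (vii), giving f11.
Round 5 fires (vi), giving f34.
Round 6 fires (ii), (xiii), giving f18, f21.
f21 first appears in round 6.

6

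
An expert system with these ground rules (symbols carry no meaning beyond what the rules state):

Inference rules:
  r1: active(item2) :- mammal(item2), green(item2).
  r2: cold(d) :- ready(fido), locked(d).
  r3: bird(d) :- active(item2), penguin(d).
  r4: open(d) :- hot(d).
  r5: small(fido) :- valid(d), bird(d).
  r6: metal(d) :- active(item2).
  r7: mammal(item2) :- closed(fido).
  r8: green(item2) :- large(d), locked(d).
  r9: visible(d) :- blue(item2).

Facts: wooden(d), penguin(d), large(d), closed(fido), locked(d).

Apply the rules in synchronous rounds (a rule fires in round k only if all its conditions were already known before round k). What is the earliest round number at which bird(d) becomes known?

3

Round 1: r7 [mammal(item2) :- closed(fido).]; r8 [green(item2) :- large(d), locked(d).]. New: mammal(item2), green(item2).
Round 2: r1 [active(item2) :- mammal(item2), green(item2).]. New: active(item2).
Round 3: r3 [bird(d) :- active(item2), penguin(d).]; r6 [metal(d) :- active(item2).]. New: bird(d), metal(d).
bird(d) first appears in round 3.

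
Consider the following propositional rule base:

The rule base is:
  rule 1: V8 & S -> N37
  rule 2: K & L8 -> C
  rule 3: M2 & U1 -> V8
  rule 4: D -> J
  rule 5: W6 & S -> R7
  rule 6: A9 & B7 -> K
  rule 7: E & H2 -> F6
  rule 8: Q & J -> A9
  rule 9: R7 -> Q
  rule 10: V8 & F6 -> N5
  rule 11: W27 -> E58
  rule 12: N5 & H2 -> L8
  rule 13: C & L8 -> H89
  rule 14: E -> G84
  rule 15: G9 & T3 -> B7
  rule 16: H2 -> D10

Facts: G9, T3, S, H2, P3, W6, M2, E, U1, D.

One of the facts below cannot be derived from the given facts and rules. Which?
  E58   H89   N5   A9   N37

Round 1 — rule 3, rule 4, rule 5, rule 7, rule 14, rule 15, rule 16, derive V8, J, R7, F6, G84, B7, D10.
Round 2 — rule 1, rule 9, rule 10, derive N37, Q, N5.
Round 3 — rule 8, rule 12, derive A9, L8.
Round 4 — rule 6, derive K.
Round 5 — rule 2, derive C.
Round 6 — rule 13, derive H89.
Derived: N37 (round 2), A9 (round 3), H89 (round 6), N5 (round 2). E58 never appears in any round.

E58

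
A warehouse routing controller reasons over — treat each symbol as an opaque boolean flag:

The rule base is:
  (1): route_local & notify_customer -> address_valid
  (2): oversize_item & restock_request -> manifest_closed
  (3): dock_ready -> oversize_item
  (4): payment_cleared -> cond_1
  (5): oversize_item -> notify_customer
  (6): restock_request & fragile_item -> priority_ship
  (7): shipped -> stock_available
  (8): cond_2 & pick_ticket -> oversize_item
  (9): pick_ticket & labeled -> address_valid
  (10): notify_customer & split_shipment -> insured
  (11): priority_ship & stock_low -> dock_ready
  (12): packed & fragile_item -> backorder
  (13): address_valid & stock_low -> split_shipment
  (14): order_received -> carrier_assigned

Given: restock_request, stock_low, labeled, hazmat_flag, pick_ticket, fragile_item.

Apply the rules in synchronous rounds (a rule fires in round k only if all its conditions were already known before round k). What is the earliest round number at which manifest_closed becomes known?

Round 1: (6) [restock_request & fragile_item -> priority_ship]; (9) [pick_ticket & labeled -> address_valid]. New: priority_ship, address_valid.
Round 2: (11) [priority_ship & stock_low -> dock_ready]; (13) [address_valid & stock_low -> split_shipment]. New: dock_ready, split_shipment.
Round 3: (3) [dock_ready -> oversize_item]. New: oversize_item.
Round 4: (2) [oversize_item & restock_request -> manifest_closed]; (5) [oversize_item -> notify_customer]. New: manifest_closed, notify_customer.
manifest_closed first appears in round 4.

4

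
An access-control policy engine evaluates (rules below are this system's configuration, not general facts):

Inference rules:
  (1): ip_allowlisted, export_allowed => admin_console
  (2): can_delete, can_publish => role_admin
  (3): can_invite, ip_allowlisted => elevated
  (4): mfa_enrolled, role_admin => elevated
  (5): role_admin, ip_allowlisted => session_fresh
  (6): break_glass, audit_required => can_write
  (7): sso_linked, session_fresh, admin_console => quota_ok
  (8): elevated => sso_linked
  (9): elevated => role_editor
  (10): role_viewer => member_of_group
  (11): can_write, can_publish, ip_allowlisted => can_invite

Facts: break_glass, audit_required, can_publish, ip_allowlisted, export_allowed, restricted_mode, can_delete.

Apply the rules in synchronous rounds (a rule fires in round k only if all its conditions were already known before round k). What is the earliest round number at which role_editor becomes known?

[1] (1) [ip_allowlisted, export_allowed => admin_console]; (2) [can_delete, can_publish => role_admin]; (6) [break_glass, audit_required => can_write]. ⇒ new: admin_console, role_admin, can_write.
[2] (5) [role_admin, ip_allowlisted => session_fresh]; (11) [can_write, can_publish, ip_allowlisted => can_invite]. ⇒ new: session_fresh, can_invite.
[3] (3) [can_invite, ip_allowlisted => elevated]. ⇒ new: elevated.
[4] (8) [elevated => sso_linked]; (9) [elevated => role_editor]. ⇒ new: sso_linked, role_editor.
role_editor first appears in round 4.

4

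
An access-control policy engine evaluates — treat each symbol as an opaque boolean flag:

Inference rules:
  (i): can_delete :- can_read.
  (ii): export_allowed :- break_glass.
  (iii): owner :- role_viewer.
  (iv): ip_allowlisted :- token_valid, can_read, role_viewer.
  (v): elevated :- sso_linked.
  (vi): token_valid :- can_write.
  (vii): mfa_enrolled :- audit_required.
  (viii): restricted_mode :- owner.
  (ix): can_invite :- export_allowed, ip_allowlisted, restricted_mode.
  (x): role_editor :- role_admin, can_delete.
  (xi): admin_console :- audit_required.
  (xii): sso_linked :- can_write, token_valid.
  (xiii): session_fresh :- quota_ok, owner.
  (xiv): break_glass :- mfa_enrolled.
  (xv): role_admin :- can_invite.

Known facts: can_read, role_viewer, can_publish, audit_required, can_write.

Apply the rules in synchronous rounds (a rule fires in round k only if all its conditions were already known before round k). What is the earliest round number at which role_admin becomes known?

[1] (i) [can_delete :- can_read.]; (iii) [owner :- role_viewer.]; (vi) [token_valid :- can_write.]; (vii) [mfa_enrolled :- audit_required.]; (xi) [admin_console :- audit_required.]. ⇒ new: can_delete, owner, token_valid, mfa_enrolled, admin_console.
[2] (iv) [ip_allowlisted :- token_valid, can_read, role_viewer.]; (viii) [restricted_mode :- owner.]; (xii) [sso_linked :- can_write, token_valid.]; (xiv) [break_glass :- mfa_enrolled.]. ⇒ new: ip_allowlisted, restricted_mode, sso_linked, break_glass.
[3] (ii) [export_allowed :- break_glass.]; (v) [elevated :- sso_linked.]. ⇒ new: export_allowed, elevated.
[4] (ix) [can_invite :- export_allowed, ip_allowlisted, restricted_mode.]. ⇒ new: can_invite.
[5] (xv) [role_admin :- can_invite.]. ⇒ new: role_admin.
role_admin first appears in round 5.

5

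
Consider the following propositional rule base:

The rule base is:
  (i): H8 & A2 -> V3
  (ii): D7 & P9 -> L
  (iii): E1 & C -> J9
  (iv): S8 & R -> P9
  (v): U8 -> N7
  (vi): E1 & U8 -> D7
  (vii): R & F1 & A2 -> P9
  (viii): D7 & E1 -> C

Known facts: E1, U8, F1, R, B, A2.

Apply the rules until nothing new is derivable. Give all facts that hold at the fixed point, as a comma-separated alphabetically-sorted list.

Round 1: (v) [U8 -> N7]; (vi) [E1 & U8 -> D7]; (vii) [R & F1 & A2 -> P9]. Adds N7, D7, P9.
Round 2: (ii) [D7 & P9 -> L]; (viii) [D7 & E1 -> C]. Adds L, C.
Round 3: (iii) [E1 & C -> J9]. Adds J9.

A2, B, C, D7, E1, F1, J9, L, N7, P9, R, U8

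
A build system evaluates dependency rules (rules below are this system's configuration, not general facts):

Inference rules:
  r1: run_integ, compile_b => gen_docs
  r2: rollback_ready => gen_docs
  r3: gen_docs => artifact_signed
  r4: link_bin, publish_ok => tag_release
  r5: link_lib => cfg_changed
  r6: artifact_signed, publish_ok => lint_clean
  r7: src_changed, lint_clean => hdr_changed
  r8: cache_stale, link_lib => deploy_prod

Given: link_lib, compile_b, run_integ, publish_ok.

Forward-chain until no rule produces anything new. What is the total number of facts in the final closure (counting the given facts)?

Round 1 — r1, r5, derive gen_docs, cfg_changed.
Round 2 — r3, derive artifact_signed.
Round 3 — r6, derive lint_clean.
Closure: {artifact_signed, cfg_changed, compile_b, gen_docs, link_lib, lint_clean, publish_ok, run_integ} — 8 facts.

8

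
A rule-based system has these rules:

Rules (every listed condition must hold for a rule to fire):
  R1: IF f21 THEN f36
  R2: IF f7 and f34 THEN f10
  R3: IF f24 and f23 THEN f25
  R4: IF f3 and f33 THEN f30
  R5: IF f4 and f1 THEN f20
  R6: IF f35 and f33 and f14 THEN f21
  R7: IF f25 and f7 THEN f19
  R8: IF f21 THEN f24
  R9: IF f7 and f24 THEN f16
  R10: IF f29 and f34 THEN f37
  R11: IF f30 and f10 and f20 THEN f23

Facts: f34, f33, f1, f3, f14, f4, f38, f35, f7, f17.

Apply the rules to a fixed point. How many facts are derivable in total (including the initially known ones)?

20

Round 1: R2 [IF f7 and f34 THEN f10]; R4 [IF f3 and f33 THEN f30]; R5 [IF f4 and f1 THEN f20]; R6 [IF f35 and f33 and f14 THEN f21]. Adds f10, f30, f20, f21.
Round 2: R1 [IF f21 THEN f36]; R8 [IF f21 THEN f24]; R11 [IF f30 and f10 and f20 THEN f23]. Adds f36, f24, f23.
Round 3: R3 [IF f24 and f23 THEN f25]; R9 [IF f7 and f24 THEN f16]. Adds f25, f16.
Round 4: R7 [IF f25 and f7 THEN f19]. Adds f19.
Closure: {f1, f10, f14, f16, f17, f19, f20, f21, f23, f24, f25, f3, f30, f33, f34, f35, f36, f38, f4, f7} — 20 facts.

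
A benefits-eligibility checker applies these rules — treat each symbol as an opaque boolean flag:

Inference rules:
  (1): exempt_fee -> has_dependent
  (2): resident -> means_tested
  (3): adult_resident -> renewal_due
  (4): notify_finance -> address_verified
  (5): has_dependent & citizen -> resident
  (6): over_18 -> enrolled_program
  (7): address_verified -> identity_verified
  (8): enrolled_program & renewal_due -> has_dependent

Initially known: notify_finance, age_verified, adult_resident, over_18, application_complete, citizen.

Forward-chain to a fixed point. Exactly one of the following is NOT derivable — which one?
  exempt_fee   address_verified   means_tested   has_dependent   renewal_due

exempt_fee

Round 1: (3) [adult_resident -> renewal_due]; (4) [notify_finance -> address_verified]; (6) [over_18 -> enrolled_program]. New: renewal_due, address_verified, enrolled_program.
Round 2: (7) [address_verified -> identity_verified]; (8) [enrolled_program & renewal_due -> has_dependent]. New: identity_verified, has_dependent.
Round 3: (5) [has_dependent & citizen -> resident]. New: resident.
Round 4: (2) [resident -> means_tested]. New: means_tested.
Derived: address_verified (round 1), means_tested (round 4), has_dependent (round 2), renewal_due (round 1). exempt_fee never appears in any round.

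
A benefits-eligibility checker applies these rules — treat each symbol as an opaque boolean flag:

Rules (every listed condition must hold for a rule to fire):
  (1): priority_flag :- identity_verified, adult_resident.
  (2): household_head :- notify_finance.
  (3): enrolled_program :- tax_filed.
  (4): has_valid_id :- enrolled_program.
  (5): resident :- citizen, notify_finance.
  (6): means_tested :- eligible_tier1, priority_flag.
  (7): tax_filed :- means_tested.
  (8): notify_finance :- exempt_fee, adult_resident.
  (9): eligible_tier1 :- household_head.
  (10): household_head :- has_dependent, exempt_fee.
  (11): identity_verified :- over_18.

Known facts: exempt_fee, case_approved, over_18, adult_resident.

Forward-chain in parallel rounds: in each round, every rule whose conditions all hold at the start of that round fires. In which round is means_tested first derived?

Round 1 — (8), (11), derive notify_finance, identity_verified.
Round 2 — (1), (2), derive priority_flag, household_head.
Round 3 — (9), derive eligible_tier1.
Round 4 — (6), derive means_tested.
means_tested first appears in round 4.

4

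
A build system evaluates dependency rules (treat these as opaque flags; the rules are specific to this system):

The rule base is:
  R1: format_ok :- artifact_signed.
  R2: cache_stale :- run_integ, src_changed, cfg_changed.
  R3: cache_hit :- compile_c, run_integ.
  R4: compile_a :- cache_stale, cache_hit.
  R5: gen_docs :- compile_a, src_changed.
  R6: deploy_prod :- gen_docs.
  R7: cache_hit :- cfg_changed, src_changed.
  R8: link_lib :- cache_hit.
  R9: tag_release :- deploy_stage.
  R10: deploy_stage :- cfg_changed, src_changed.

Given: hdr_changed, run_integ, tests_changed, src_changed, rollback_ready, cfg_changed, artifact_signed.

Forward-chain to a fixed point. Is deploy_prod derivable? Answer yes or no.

yes

Round 1: R1 [format_ok :- artifact_signed.]; R2 [cache_stale :- run_integ, src_changed, cfg_changed.]; R7 [cache_hit :- cfg_changed, src_changed.]; R10 [deploy_stage :- cfg_changed, src_changed.]. New: format_ok, cache_stale, cache_hit, deploy_stage.
Round 2: R4 [compile_a :- cache_stale, cache_hit.]; R8 [link_lib :- cache_hit.]; R9 [tag_release :- deploy_stage.]. New: compile_a, link_lib, tag_release.
Round 3: R5 [gen_docs :- compile_a, src_changed.]. New: gen_docs.
Round 4: R6 [deploy_prod :- gen_docs.]. New: deploy_prod.
deploy_prod appears in round 4, so it is derivable.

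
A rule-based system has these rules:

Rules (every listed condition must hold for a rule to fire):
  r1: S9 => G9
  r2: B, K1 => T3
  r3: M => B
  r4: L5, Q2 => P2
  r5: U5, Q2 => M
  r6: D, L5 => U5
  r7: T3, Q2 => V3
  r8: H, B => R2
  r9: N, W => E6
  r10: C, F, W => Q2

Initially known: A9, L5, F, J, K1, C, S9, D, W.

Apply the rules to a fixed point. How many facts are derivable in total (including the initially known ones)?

17

[1] r1 [S9 => G9]; r6 [D, L5 => U5]; r10 [C, F, W => Q2]. ⇒ new: G9, U5, Q2.
[2] r4 [L5, Q2 => P2]; r5 [U5, Q2 => M]. ⇒ new: P2, M.
[3] r3 [M => B]. ⇒ new: B.
[4] r2 [B, K1 => T3]. ⇒ new: T3.
[5] r7 [T3, Q2 => V3]. ⇒ new: V3.
Closure: {A9, B, C, D, F, G9, J, K1, L5, M, P2, Q2, S9, T3, U5, V3, W} — 17 facts.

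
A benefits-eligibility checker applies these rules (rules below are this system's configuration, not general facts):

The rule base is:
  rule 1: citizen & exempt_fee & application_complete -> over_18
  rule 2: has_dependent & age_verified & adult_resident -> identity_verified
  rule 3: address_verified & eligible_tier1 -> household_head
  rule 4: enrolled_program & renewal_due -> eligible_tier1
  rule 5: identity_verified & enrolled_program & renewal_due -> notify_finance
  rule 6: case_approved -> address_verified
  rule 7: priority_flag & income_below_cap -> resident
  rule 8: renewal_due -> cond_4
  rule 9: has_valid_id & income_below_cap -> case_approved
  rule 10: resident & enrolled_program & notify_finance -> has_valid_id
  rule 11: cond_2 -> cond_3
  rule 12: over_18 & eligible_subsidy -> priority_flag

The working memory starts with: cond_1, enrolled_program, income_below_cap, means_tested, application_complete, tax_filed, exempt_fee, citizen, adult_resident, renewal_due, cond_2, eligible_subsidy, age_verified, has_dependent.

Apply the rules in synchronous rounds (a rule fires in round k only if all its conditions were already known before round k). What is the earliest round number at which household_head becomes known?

7

Round 1 fires rule 1, rule 2, rule 4, rule 8, rule 11, giving over_18, identity_verified, eligible_tier1, cond_4, cond_3.
Round 2 fires rule 5, rule 12, giving notify_finance, priority_flag.
Round 3 fires rule 7, giving resident.
Round 4 fires rule 10, giving has_valid_id.
Round 5 fires rule 9, giving case_approved.
Round 6 fires rule 6, giving address_verified.
Round 7 fires rule 3, giving household_head.
household_head first appears in round 7.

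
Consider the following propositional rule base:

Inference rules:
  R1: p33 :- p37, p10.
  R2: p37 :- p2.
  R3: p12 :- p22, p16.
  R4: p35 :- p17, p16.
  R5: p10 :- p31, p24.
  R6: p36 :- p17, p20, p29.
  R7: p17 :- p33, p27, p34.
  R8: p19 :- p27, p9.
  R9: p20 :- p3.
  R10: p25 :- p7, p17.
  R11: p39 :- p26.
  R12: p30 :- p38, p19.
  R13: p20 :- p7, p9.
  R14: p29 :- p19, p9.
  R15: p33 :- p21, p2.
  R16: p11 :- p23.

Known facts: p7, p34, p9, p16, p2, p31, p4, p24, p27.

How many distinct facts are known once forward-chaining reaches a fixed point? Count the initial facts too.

19

[1] R2 [p37 :- p2.]; R5 [p10 :- p31, p24.]; R8 [p19 :- p27, p9.]; R13 [p20 :- p7, p9.]. ⇒ new: p37, p10, p19, p20.
[2] R1 [p33 :- p37, p10.]; R14 [p29 :- p19, p9.]. ⇒ new: p33, p29.
[3] R7 [p17 :- p33, p27, p34.]. ⇒ new: p17.
[4] R4 [p35 :- p17, p16.]; R6 [p36 :- p17, p20, p29.]; R10 [p25 :- p7, p17.]. ⇒ new: p35, p36, p25.
Closure: {p10, p16, p17, p19, p2, p20, p24, p25, p27, p29, p31, p33, p34, p35, p36, p37, p4, p7, p9} — 19 facts.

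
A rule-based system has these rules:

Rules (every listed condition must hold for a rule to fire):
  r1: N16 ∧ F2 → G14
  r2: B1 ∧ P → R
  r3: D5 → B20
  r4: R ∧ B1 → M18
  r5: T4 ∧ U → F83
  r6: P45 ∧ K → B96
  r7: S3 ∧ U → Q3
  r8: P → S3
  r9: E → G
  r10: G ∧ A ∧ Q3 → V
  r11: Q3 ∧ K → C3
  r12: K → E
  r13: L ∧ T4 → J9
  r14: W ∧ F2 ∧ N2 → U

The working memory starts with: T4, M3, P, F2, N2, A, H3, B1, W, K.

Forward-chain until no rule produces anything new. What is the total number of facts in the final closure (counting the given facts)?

Round 1 fires r2, r8, r12, r14, giving R, S3, E, U.
Round 2 fires r4, r5, r7, r9, giving M18, F83, Q3, G.
Round 3 fires r10, r11, giving V, C3.
Closure: {A, B1, C3, E, F2, F83, G, H3, K, M18, M3, N2, P, Q3, R, S3, T4, U, V, W} — 20 facts.

20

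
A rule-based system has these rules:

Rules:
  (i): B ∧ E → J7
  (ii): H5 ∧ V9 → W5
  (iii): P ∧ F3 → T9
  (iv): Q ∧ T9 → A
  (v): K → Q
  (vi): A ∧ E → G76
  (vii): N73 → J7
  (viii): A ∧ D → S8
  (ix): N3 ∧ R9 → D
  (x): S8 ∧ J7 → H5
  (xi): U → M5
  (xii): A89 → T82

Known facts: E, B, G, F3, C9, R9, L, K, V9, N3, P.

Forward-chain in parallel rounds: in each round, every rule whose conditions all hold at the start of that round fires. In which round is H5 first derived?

Round 1: (i) [B ∧ E → J7]; (iii) [P ∧ F3 → T9]; (v) [K → Q]; (ix) [N3 ∧ R9 → D]. Adds J7, T9, Q, D.
Round 2: (iv) [Q ∧ T9 → A]. Adds A.
Round 3: (vi) [A ∧ E → G76]; (viii) [A ∧ D → S8]. Adds G76, S8.
Round 4: (x) [S8 ∧ J7 → H5]. Adds H5.
H5 first appears in round 4.

4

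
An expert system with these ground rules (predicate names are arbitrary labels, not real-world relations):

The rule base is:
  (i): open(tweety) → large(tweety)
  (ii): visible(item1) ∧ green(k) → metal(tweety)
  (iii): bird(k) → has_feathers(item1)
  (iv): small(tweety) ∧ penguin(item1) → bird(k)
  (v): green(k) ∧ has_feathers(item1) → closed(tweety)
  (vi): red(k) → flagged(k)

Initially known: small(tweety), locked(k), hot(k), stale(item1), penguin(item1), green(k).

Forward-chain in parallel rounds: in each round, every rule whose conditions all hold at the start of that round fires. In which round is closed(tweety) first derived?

Round 1: (iv) [small(tweety) ∧ penguin(item1) → bird(k)]. New: bird(k).
Round 2: (iii) [bird(k) → has_feathers(item1)]. New: has_feathers(item1).
Round 3: (v) [green(k) ∧ has_feathers(item1) → closed(tweety)]. New: closed(tweety).
closed(tweety) first appears in round 3.

3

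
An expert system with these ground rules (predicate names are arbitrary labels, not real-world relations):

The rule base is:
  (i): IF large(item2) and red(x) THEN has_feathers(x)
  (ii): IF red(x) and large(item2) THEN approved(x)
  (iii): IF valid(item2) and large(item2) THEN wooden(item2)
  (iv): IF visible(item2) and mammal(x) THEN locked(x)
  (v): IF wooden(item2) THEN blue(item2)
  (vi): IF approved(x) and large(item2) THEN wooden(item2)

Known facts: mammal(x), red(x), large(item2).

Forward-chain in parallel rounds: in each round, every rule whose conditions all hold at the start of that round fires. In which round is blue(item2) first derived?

3

[1] (i) [IF large(item2) and red(x) THEN has_feathers(x)]; (ii) [IF red(x) and large(item2) THEN approved(x)]. ⇒ new: has_feathers(x), approved(x).
[2] (vi) [IF approved(x) and large(item2) THEN wooden(item2)]. ⇒ new: wooden(item2).
[3] (v) [IF wooden(item2) THEN blue(item2)]. ⇒ new: blue(item2).
blue(item2) first appears in round 3.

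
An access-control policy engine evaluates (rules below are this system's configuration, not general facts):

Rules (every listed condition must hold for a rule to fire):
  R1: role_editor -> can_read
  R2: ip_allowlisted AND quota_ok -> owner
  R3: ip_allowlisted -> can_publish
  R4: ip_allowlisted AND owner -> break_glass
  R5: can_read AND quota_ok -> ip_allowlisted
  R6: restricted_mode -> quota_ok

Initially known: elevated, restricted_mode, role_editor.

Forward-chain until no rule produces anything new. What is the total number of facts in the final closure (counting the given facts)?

Round 1 — R1, R6, derive can_read, quota_ok.
Round 2 — R5, derive ip_allowlisted.
Round 3 — R2, R3, derive owner, can_publish.
Round 4 — R4, derive break_glass.
Closure: {break_glass, can_publish, can_read, elevated, ip_allowlisted, owner, quota_ok, restricted_mode, role_editor} — 9 facts.

9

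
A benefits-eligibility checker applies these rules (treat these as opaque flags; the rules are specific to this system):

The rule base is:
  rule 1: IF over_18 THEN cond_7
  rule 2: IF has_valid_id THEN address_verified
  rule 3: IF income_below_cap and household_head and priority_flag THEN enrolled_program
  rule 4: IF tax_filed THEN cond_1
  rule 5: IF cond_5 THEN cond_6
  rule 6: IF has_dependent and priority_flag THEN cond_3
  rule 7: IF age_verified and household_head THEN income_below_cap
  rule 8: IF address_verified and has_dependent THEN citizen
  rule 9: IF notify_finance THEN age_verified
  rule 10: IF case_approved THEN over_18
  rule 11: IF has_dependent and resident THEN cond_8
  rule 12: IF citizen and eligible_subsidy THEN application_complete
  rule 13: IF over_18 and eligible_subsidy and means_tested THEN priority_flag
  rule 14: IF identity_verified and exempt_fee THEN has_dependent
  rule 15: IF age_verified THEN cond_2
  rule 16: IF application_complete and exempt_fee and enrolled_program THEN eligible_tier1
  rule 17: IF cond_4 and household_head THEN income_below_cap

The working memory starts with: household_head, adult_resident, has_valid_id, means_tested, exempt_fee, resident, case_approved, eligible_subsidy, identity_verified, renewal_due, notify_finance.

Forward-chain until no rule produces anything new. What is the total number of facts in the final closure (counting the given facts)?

25

Round 1 fires rule 2, rule 9, rule 10, rule 14, giving address_verified, age_verified, over_18, has_dependent.
Round 2 fires rule 1, rule 7, rule 8, rule 11, rule 13, rule 15, giving cond_7, income_below_cap, citizen, cond_8, priority_flag, cond_2.
Round 3 fires rule 3, rule 6, rule 12, giving enrolled_program, cond_3, application_complete.
Round 4 fires rule 16, giving eligible_tier1.
Closure: {address_verified, adult_resident, age_verified, application_complete, case_approved, citizen, cond_2, cond_3, cond_7, cond_8, eligible_subsidy, eligible_tier1, enrolled_program, exempt_fee, has_dependent, has_valid_id, household_head, identity_verified, income_below_cap, means_tested, notify_finance, over_18, priority_flag, renewal_due, resident} — 25 facts.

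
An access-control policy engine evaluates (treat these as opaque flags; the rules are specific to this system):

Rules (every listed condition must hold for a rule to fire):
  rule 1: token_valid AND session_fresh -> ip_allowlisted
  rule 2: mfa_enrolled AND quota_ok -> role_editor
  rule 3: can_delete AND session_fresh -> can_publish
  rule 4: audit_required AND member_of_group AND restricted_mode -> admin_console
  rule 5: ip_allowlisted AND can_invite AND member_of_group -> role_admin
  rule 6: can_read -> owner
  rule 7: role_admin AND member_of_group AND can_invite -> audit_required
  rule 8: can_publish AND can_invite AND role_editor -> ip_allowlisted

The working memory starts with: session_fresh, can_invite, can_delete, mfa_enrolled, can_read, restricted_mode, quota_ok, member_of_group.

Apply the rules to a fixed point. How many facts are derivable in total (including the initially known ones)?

15

Round 1 fires rule 2, rule 3, rule 6, giving role_editor, can_publish, owner.
Round 2 fires rule 8, giving ip_allowlisted.
Round 3 fires rule 5, giving role_admin.
Round 4 fires rule 7, giving audit_required.
Round 5 fires rule 4, giving admin_console.
Closure: {admin_console, audit_required, can_delete, can_invite, can_publish, can_read, ip_allowlisted, member_of_group, mfa_enrolled, owner, quota_ok, restricted_mode, role_admin, role_editor, session_fresh} — 15 facts.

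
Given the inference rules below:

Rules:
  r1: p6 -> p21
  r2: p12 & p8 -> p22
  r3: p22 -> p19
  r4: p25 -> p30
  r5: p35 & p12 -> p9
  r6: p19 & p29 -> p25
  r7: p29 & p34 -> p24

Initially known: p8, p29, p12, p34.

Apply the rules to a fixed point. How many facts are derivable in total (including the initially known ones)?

9

Round 1: r2 [p12 & p8 -> p22]; r7 [p29 & p34 -> p24]. Adds p22, p24.
Round 2: r3 [p22 -> p19]. Adds p19.
Round 3: r6 [p19 & p29 -> p25]. Adds p25.
Round 4: r4 [p25 -> p30]. Adds p30.
Closure: {p12, p19, p22, p24, p25, p29, p30, p34, p8} — 9 facts.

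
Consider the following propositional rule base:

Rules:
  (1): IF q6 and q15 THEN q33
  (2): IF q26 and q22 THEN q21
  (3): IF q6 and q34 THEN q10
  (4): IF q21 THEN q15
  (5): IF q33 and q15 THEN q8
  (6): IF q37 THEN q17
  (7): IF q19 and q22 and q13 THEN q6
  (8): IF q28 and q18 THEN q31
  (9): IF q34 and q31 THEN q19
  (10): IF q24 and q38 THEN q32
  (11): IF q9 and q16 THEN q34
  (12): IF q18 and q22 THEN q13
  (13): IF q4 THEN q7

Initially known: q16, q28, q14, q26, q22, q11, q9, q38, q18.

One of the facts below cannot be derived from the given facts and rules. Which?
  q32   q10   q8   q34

Round 1 fires (2), (8), (11), (12), giving q21, q31, q34, q13.
Round 2 fires (4), (9), giving q15, q19.
Round 3 fires (7), giving q6.
Round 4 fires (1), (3), giving q33, q10.
Round 5 fires (5), giving q8.
Derived: q8 (round 5), q34 (round 1), q10 (round 4). q32 never appears in any round.

q32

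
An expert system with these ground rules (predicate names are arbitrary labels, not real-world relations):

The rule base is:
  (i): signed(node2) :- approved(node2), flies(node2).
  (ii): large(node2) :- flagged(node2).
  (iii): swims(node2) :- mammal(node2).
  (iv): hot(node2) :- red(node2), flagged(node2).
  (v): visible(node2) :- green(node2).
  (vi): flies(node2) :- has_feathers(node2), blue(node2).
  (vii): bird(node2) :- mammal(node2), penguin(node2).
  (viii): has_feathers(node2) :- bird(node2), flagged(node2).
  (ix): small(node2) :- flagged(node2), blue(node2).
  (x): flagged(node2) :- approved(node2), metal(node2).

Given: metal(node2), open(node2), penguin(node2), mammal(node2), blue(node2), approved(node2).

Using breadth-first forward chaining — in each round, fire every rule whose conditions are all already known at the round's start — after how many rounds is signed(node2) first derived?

Round 1 — (iii), (vii), (x), derive swims(node2), bird(node2), flagged(node2).
Round 2 — (ii), (viii), (ix), derive large(node2), has_feathers(node2), small(node2).
Round 3 — (vi), derive flies(node2).
Round 4 — (i), derive signed(node2).
signed(node2) first appears in round 4.

4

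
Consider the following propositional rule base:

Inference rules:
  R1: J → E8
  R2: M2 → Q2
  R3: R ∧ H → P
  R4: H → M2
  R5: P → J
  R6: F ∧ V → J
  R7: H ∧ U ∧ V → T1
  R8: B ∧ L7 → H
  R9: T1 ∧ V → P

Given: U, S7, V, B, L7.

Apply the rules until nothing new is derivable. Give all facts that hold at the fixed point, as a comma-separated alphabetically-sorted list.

B, E8, H, J, L7, M2, P, Q2, S7, T1, U, V

[1] R8 [B ∧ L7 → H]. ⇒ new: H.
[2] R4 [H → M2]; R7 [H ∧ U ∧ V → T1]. ⇒ new: M2, T1.
[3] R2 [M2 → Q2]; R9 [T1 ∧ V → P]. ⇒ new: Q2, P.
[4] R5 [P → J]. ⇒ new: J.
[5] R1 [J → E8]. ⇒ new: E8.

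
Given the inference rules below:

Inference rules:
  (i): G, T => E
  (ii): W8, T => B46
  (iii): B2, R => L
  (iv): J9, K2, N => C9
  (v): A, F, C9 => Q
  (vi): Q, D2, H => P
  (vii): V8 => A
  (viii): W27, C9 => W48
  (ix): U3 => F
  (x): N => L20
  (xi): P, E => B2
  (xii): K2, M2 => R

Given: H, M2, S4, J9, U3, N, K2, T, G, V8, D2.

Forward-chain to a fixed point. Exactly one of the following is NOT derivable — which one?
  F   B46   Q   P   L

B46

Round 1: (i) [G, T => E]; (iv) [J9, K2, N => C9]; (vii) [V8 => A]; (ix) [U3 => F]; (x) [N => L20]; (xii) [K2, M2 => R]. New: E, C9, A, F, L20, R.
Round 2: (v) [A, F, C9 => Q]. New: Q.
Round 3: (vi) [Q, D2, H => P]. New: P.
Round 4: (xi) [P, E => B2]. New: B2.
Round 5: (iii) [B2, R => L]. New: L.
Derived: Q (round 2), F (round 1), L (round 5), P (round 3). B46 never appears in any round.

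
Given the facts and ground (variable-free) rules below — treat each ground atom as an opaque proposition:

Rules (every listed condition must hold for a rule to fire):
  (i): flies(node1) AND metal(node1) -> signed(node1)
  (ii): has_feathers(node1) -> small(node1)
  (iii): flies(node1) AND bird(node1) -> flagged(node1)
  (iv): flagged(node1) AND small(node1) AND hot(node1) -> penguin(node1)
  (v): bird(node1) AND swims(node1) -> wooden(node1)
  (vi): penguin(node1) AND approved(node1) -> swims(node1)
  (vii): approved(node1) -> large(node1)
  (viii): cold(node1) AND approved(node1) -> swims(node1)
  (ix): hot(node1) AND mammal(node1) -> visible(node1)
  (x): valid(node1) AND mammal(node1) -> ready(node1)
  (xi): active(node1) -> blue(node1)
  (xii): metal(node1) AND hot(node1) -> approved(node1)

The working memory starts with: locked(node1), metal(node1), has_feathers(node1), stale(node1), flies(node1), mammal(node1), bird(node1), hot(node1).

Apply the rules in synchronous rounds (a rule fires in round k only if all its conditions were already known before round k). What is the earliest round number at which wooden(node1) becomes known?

Round 1 — (i), (ii), (iii), (ix), (xii), derive signed(node1), small(node1), flagged(node1), visible(node1), approved(node1).
Round 2 — (iv), (vii), derive penguin(node1), large(node1).
Round 3 — (vi), derive swims(node1).
Round 4 — (v), derive wooden(node1).
wooden(node1) first appears in round 4.

4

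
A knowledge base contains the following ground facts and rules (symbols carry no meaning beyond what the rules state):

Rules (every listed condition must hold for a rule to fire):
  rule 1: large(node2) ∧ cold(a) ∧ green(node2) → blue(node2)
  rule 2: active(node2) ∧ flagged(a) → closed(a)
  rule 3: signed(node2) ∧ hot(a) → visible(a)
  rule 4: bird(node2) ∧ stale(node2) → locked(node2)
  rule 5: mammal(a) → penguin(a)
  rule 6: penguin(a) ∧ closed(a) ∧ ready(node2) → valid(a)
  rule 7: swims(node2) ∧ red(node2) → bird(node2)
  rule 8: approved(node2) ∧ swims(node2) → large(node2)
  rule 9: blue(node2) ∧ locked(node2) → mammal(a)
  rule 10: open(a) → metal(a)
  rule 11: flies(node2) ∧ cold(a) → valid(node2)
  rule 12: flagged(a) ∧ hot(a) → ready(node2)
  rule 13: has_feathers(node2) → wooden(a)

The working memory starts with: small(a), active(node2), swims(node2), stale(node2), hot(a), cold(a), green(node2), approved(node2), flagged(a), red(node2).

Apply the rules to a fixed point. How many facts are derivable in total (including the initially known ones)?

19

Round 1 — rule 2, rule 7, rule 8, rule 12, derive closed(a), bird(node2), large(node2), ready(node2).
Round 2 — rule 1, rule 4, derive blue(node2), locked(node2).
Round 3 — rule 9, derive mammal(a).
Round 4 — rule 5, derive penguin(a).
Round 5 — rule 6, derive valid(a).
Closure: {active(node2), approved(node2), bird(node2), blue(node2), closed(a), cold(a), flagged(a), green(node2), hot(a), large(node2), locked(node2), mammal(a), penguin(a), ready(node2), red(node2), small(a), stale(node2), swims(node2), valid(a)} — 19 facts.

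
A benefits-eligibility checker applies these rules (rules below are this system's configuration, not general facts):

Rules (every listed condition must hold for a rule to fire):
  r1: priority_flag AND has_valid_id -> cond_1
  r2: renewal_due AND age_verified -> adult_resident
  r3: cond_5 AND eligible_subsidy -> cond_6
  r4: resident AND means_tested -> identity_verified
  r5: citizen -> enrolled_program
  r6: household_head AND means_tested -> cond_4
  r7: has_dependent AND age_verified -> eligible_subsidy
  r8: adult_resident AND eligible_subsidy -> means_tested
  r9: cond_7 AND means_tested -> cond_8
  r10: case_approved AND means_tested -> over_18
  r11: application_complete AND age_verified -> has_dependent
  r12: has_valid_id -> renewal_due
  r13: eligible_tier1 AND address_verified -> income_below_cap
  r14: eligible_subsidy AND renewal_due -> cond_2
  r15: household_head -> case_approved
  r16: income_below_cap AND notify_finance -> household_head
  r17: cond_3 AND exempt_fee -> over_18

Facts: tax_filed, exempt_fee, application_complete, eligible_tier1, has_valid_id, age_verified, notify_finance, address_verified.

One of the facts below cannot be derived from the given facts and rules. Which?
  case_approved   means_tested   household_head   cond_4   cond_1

Round 1: r11 [application_complete AND age_verified -> has_dependent]; r12 [has_valid_id -> renewal_due]; r13 [eligible_tier1 AND address_verified -> income_below_cap]. Adds has_dependent, renewal_due, income_below_cap.
Round 2: r2 [renewal_due AND age_verified -> adult_resident]; r7 [has_dependent AND age_verified -> eligible_subsidy]; r16 [income_below_cap AND notify_finance -> household_head]. Adds adult_resident, eligible_subsidy, household_head.
Round 3: r8 [adult_resident AND eligible_subsidy -> means_tested]; r14 [eligible_subsidy AND renewal_due -> cond_2]; r15 [household_head -> case_approved]. Adds means_tested, cond_2, case_approved.
Round 4: r6 [household_head AND means_tested -> cond_4]; r10 [case_approved AND means_tested -> over_18]. Adds cond_4, over_18.
Derived: cond_4 (round 4), household_head (round 2), case_approved (round 3), means_tested (round 3). cond_1 never appears in any round.

cond_1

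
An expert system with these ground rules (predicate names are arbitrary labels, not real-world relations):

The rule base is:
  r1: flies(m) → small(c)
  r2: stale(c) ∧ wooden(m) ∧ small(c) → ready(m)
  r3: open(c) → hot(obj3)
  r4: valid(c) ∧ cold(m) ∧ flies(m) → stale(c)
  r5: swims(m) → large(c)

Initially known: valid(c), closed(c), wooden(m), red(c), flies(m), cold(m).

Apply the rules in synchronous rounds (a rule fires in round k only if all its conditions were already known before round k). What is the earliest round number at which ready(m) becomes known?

2

Round 1 — r1, r4, derive small(c), stale(c).
Round 2 — r2, derive ready(m).
ready(m) first appears in round 2.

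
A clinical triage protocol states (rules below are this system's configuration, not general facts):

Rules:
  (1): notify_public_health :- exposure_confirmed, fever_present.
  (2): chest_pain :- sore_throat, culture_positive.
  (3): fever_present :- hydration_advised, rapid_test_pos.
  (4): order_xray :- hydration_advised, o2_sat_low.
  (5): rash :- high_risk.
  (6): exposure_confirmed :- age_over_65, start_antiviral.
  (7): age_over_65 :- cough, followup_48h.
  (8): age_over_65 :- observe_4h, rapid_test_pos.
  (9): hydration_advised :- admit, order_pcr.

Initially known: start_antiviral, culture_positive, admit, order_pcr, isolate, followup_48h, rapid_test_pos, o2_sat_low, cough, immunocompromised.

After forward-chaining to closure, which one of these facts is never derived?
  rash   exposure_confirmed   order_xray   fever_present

rash

Round 1 fires (7), (9), giving age_over_65, hydration_advised.
Round 2 fires (3), (4), (6), giving fever_present, order_xray, exposure_confirmed.
Round 3 fires (1), giving notify_public_health.
Derived: order_xray (round 2), fever_present (round 2), exposure_confirmed (round 2). rash never appears in any round.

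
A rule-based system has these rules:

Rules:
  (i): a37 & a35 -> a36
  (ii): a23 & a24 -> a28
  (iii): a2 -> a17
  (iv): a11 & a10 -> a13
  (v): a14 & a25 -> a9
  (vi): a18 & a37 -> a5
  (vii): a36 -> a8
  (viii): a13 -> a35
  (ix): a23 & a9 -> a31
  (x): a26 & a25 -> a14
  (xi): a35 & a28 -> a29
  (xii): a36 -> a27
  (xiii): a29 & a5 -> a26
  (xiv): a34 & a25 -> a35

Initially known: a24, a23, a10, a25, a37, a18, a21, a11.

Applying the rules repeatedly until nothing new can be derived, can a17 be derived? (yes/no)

no

[1] (ii) [a23 & a24 -> a28]; (iv) [a11 & a10 -> a13]; (vi) [a18 & a37 -> a5]. ⇒ new: a28, a13, a5.
[2] (viii) [a13 -> a35]. ⇒ new: a35.
[3] (i) [a37 & a35 -> a36]; (xi) [a35 & a28 -> a29]. ⇒ new: a36, a29.
[4] (vii) [a36 -> a8]; (xii) [a36 -> a27]; (xiii) [a29 & a5 -> a26]. ⇒ new: a8, a27, a26.
[5] (x) [a26 & a25 -> a14]. ⇒ new: a14.
[6] (v) [a14 & a25 -> a9]. ⇒ new: a9.
[7] (ix) [a23 & a9 -> a31]. ⇒ new: a31.
Fixed point reached. a17 is concluded only by (iii); (iii) needs a2 (never derived).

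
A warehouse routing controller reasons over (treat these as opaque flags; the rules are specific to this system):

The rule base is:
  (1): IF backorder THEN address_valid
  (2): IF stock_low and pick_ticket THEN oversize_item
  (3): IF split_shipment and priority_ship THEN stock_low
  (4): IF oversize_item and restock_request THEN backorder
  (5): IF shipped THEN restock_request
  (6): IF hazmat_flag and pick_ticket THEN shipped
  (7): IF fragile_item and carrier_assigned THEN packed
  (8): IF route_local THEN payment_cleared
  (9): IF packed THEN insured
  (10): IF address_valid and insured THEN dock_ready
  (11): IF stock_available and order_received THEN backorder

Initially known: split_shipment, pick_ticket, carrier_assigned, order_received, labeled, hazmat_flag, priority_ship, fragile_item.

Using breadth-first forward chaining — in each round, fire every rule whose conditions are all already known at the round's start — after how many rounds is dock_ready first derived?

5

Round 1 fires (3), (6), (7), giving stock_low, shipped, packed.
Round 2 fires (2), (5), (9), giving oversize_item, restock_request, insured.
Round 3 fires (4), giving backorder.
Round 4 fires (1), giving address_valid.
Round 5 fires (10), giving dock_ready.
dock_ready first appears in round 5.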